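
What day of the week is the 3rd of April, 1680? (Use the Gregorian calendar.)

Wednesday

Doomsday rule: the anchor day for the 1600s is Tuesday. For year 80: 80÷12 = 6 r 8, and 8÷4 = 2, so 6+8+2 = 16.
Tuesday + 16 ≡ Thursday — that's 1680's doomsday.
In April the doomsday date is Apr 4.
Apr 3 is 1 day before Apr 4; 1 mod 7 = 1, so Thursday − 1 = Wednesday.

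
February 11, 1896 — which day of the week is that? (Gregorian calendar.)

Tuesday

Doomsday rule: the anchor day for the 1800s is Friday. For year 96: 96÷12 = 8 r 0, and 0÷4 = 0, so 8+0+0 = 8.
Friday + 8 ≡ Saturday — that's 1896's doomsday.
In February the doomsday date is Feb 29 (1896 is a leap year (divisible by 4)).
Feb 11 is 18 days before Feb 29; 18 mod 7 = 4, so Saturday − 4 = Tuesday.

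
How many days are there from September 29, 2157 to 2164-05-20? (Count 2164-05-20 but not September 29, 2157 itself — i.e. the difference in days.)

Sep 29, 2157 → Sep 29, 2158: 365 days.
Sep 29, 2158 → Sep 29, 2159: 365 days.
Sep 29, 2159 → Sep 29, 2160: 366 days (Feb 29, 2160 is in that span).
Sep 29, 2160 → Sep 29, 2161: 365 days.
Sep 29, 2161 → Sep 29, 2162: 365 days.
Sep 29, 2162 → Sep 29, 2163: 365 days.
Sep 29, 2163 → Oct 29, 2163: 30 days (September has 30).
Oct 29, 2163 → Nov 29, 2163: 31 days (October has 31).
Nov 29, 2163 → Dec 29, 2163: 30 days (November has 30).
Dec 29, 2163 → Jan 29, 2164: 31 days (December has 31).
Jan 29, 2164 → Feb 29, 2164: 31 days (January has 31).
Feb 29, 2164 → Mar 29, 2164: 29 days (February has 29).
Mar 29, 2164 → Apr 29, 2164: 31 days (March has 31).
Apr 29, 2164 → May 20, 2164: 21 days.
Total: 2425 days.

2425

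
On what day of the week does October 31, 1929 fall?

Thursday

Doomsday rule: the anchor day for the 1900s is Wednesday. For year 29: 29÷12 = 2 r 5, and 5÷4 = 1, so 2+5+1 = 8.
Wednesday + 8 ≡ Thursday — that's 1929's doomsday.
In October the doomsday date is Oct 10.
Oct 31 is 21 days after Oct 10; 21 mod 7 = 0, so Thursday + 0 = Thursday.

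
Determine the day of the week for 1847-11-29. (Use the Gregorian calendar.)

Monday

Doomsday rule: the anchor day for the 1800s is Friday. For year 47: 47÷12 = 3 r 11, and 11÷4 = 2, so 3+11+2 = 16.
Friday + 16 ≡ Sunday — that's 1847's doomsday.
In November the doomsday date is Nov 7.
Nov 29 is 22 days after Nov 7; 22 mod 7 = 1, so Sunday + 1 = Monday.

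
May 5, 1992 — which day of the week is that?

Tuesday

Doomsday rule: the anchor day for the 1900s is Wednesday. For year 92: 92÷12 = 7 r 8, and 8÷4 = 2, so 7+8+2 = 17.
Wednesday + 17 ≡ Saturday — that's 1992's doomsday.
In May the doomsday date is May 9.
May 5 is 4 days before May 9; 4 mod 7 = 4, so Saturday − 4 = Tuesday.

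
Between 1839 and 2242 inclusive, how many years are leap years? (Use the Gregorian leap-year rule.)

Multiples of 4 in [1839,2242]: 101.
Of those, multiples of 100: 4 (not leap unless ÷400).
Multiples of 400: 1.
Leap years = 101 − 4 + 1 = 98.

98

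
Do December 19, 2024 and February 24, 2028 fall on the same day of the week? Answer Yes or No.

Yes

From Dec 19, 2024 to Feb 24, 2028 is 1162 days.
1162 mod 7 = 0, so they are the same weekday.
(Dec 19, 2024 is a Thursday; Feb 24, 2028 is a Thursday.)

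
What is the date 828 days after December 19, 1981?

+365 (one year) → Dec 19, 1982 (463 left).
+365 (one year) → Dec 19, 1983 (98 left).
Dec has 31 days: +13 → Jan 1, 1984 (85 left).
Jan has 31 days: +31 → Feb 1, 1984 (54 left).
Feb has 29 days: +29 → Mar 1, 1984 (25 left).
+25 → Mar 26, 1984.

March 26, 1984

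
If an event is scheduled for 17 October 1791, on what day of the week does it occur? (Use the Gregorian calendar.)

Monday

Doomsday rule: the anchor day for the 1700s is Sunday. For year 91: 91÷12 = 7 r 7, and 7÷4 = 1, so 7+7+1 = 15.
Sunday + 15 ≡ Monday — that's 1791's doomsday.
In October the doomsday date is Oct 10.
Oct 17 is 7 days after Oct 10; 7 mod 7 = 0, so Monday + 0 = Monday.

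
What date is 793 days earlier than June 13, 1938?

−365 (one year) → Jun 13, 1937 (428 left).
−365 (one year) → Jun 13, 1936 (63 left).
−13 → May 31, 1936 (end of May, 31 days; 50 left).
−31 → Apr 30, 1936 (end of Apr, 30 days; 19 left).
−19 → Apr 11, 1936.

April 11, 1936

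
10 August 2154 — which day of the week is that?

Doomsday rule: the anchor day for the 2100s is Sunday. For year 54: 54÷12 = 4 r 6, and 6÷4 = 1, so 4+6+1 = 11.
Sunday + 11 ≡ Thursday — that's 2154's doomsday.
In August the doomsday date is Aug 8.
Aug 10 is 2 days after Aug 8; 2 mod 7 = 2, so Thursday + 2 = Saturday.

Saturday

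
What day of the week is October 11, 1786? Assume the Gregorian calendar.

Wednesday

Doomsday rule: the anchor day for the 1700s is Sunday. For year 86: 86÷12 = 7 r 2, and 2÷4 = 0, so 7+2+0 = 9.
Sunday + 9 ≡ Tuesday — that's 1786's doomsday.
In October the doomsday date is Oct 10.
Oct 11 is 1 day after Oct 10; 1 mod 7 = 1, so Tuesday + 1 = Wednesday.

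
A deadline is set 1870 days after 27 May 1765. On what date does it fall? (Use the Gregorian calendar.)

+365 (one year) → May 27, 1766 (1505 left).
+365 (one year) → May 27, 1767 (1140 left).
+366 (one year; includes Feb 29, 1768) → May 27, 1768 (774 left).
+365 (one year) → May 27, 1769 (409 left).
+365 (one year) → May 27, 1770 (44 left).
May has 31 days: +5 → Jun 1, 1770 (39 left).
Jun has 30 days: +30 → Jul 1, 1770 (9 left).
+9 → Jul 10, 1770.

July 10, 1770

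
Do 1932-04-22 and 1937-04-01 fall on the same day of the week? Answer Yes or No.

From Apr 22, 1932 to Apr 1, 1937 is 1805 days.
1805 mod 7 = 6, so they are different weekdays.
(Apr 22, 1932 is a Friday; Apr 1, 1937 is a Thursday.)

No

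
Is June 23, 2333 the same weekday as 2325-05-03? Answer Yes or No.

No

From May 3, 2325 to Jun 23, 2333 is 2973 days.
2973 mod 7 = 5, so they are different weekdays.
(May 3, 2325 is a Sunday; Jun 23, 2333 is a Friday.)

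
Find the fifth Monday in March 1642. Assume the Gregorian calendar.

March 31, 1642

March 1, 1642 is a Saturday.
The first Monday is therefore March 3 (2 days later).
The fifth Monday is 3 + 4×7 = March 31.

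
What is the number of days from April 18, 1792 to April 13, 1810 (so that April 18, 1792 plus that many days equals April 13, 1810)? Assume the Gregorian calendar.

6568

Apr 18, 1792 → Apr 18, 1793: 365 days.
Apr 18, 1793 → Apr 18, 1794: 365 days.
Apr 18, 1794 → Apr 18, 1795: 365 days.
Apr 18, 1795 → Apr 18, 1796: 366 days (Feb 29, 1796 is in that span).
Apr 18, 1796 → Apr 18, 1797: 365 days.
Apr 18, 1797 → Apr 18, 1798: 365 days.
Apr 18, 1798 → Apr 18, 1799: 365 days.
Apr 18, 1799 → Apr 18, 1800: 365 days.
Apr 18, 1800 → Apr 18, 1801: 365 days.
Apr 18, 1801 → Apr 18, 1802: 365 days.
Apr 18, 1802 → Apr 18, 1803: 365 days.
Apr 18, 1803 → Apr 18, 1804: 366 days (Feb 29, 1804 is in that span).
Apr 18, 1804 → Apr 18, 1805: 365 days.
Apr 18, 1805 → Apr 18, 1806: 365 days.
Apr 18, 1806 → Apr 18, 1807: 365 days.
Apr 18, 1807 → Apr 18, 1808: 366 days (Feb 29, 1808 is in that span).
Apr 18, 1808 → Apr 18, 1809: 365 days.
Apr 18, 1809 → May 18, 1809: 30 days (April has 30).
May 18, 1809 → Jun 18, 1809: 31 days (May has 31).
Jun 18, 1809 → Jul 18, 1809: 30 days (June has 30).
Jul 18, 1809 → Aug 18, 1809: 31 days (July has 31).
Aug 18, 1809 → Sep 18, 1809: 31 days (August has 31).
Sep 18, 1809 → Oct 18, 1809: 30 days (September has 30).
Oct 18, 1809 → Nov 18, 1809: 31 days (October has 31).
Nov 18, 1809 → Dec 18, 1809: 30 days (November has 30).
Dec 18, 1809 → Jan 18, 1810: 31 days (December has 31).
Jan 18, 1810 → Feb 18, 1810: 31 days (January has 31).
Feb 18, 1810 → Mar 18, 1810: 28 days (February has 28).
Mar 18, 1810 → Apr 13, 1810: 26 days.
Total: 6568 days.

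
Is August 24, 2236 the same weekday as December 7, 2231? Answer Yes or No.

Yes

From Dec 7, 2231 to Aug 24, 2236 is 1722 days.
1722 mod 7 = 0, so they are the same weekday.
(Dec 7, 2231 is a Wednesday; Aug 24, 2236 is a Wednesday.)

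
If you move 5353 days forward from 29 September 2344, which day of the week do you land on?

Wednesday

First find the weekday of Sep 29, 2344. Doomsday rule: the anchor day for the 2300s is Wednesday. For year 44: 44÷12 = 3 r 8, and 8÷4 = 2, so 3+8+2 = 13.
Wednesday + 13 ≡ Tuesday — that's 2344's doomsday.
In September the doomsday date is Sep 5.
Sep 29 is 24 days after Sep 5; 24 mod 7 = 3, so Tuesday + 3 = Friday.
5353 mod 7 = 5, so 5353 days after a Friday is Friday + 5 = Wednesday.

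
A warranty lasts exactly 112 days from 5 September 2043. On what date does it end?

December 26, 2043

Sep has 30 days: +26 → Oct 1, 2043 (86 left).
Oct has 31 days: +31 → Nov 1, 2043 (55 left).
Nov has 30 days: +30 → Dec 1, 2043 (25 left).
+25 → Dec 26, 2043.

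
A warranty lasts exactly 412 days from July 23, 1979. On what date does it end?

September 7, 1980

+366 (one year; includes Feb 29, 1980) → Jul 23, 1980 (46 left).
Jul has 31 days: +9 → Aug 1, 1980 (37 left).
Aug has 31 days: +31 → Sep 1, 1980 (6 left).
+6 → Sep 7, 1980.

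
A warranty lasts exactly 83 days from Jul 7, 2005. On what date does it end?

Jul has 31 days: +25 → Aug 1, 2005 (58 left).
Aug has 31 days: +31 → Sep 1, 2005 (27 left).
+27 → Sep 28, 2005.

September 28, 2005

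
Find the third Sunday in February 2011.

February 1, 2011 is a Tuesday.
The first Sunday is therefore February 6 (5 days later).
The third Sunday is 6 + 2×7 = February 20.

February 20, 2011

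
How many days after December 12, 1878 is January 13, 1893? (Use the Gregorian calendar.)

5146

Dec 12, 1878 → Dec 12, 1879: 365 days.
Dec 12, 1879 → Dec 12, 1880: 366 days (Feb 29, 1880 is in that span).
Dec 12, 1880 → Dec 12, 1881: 365 days.
Dec 12, 1881 → Dec 12, 1882: 365 days.
Dec 12, 1882 → Dec 12, 1883: 365 days.
Dec 12, 1883 → Dec 12, 1884: 366 days (Feb 29, 1884 is in that span).
Dec 12, 1884 → Dec 12, 1885: 365 days.
Dec 12, 1885 → Dec 12, 1886: 365 days.
Dec 12, 1886 → Dec 12, 1887: 365 days.
Dec 12, 1887 → Dec 12, 1888: 366 days (Feb 29, 1888 is in that span).
Dec 12, 1888 → Dec 12, 1889: 365 days.
Dec 12, 1889 → Dec 12, 1890: 365 days.
Dec 12, 1890 → Dec 12, 1891: 365 days.
Dec 12, 1891 → Jan 12, 1892: 31 days (December has 31).
Jan 12, 1892 → Feb 12, 1892: 31 days (January has 31).
Feb 12, 1892 → Mar 12, 1892: 29 days (February has 29).
Mar 12, 1892 → Apr 12, 1892: 31 days (March has 31).
Apr 12, 1892 → May 12, 1892: 30 days (April has 30).
May 12, 1892 → Jun 12, 1892: 31 days (May has 31).
Jun 12, 1892 → Jul 12, 1892: 30 days (June has 30).
Jul 12, 1892 → Aug 12, 1892: 31 days (July has 31).
Aug 12, 1892 → Sep 12, 1892: 31 days (August has 31).
Sep 12, 1892 → Oct 12, 1892: 30 days (September has 30).
Oct 12, 1892 → Nov 12, 1892: 31 days (October has 31).
Nov 12, 1892 → Dec 12, 1892: 30 days (November has 30).
Dec 12, 1892 → Jan 12, 1893: 31 days (December has 31).
Jan 12, 1893 → Jan 13, 1893: 1 days.
Total: 5146 days.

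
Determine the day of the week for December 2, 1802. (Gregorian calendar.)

January 1, 1802 is a Friday.
Jan 1, 1802 → Feb 1, 1802: 31 days (January has 31).
Feb 1, 1802 → Mar 1, 1802: 28 days (February has 28).
Mar 1, 1802 → Apr 1, 1802: 31 days (March has 31).
Apr 1, 1802 → May 1, 1802: 30 days (April has 30).
May 1, 1802 → Jun 1, 1802: 31 days (May has 31).
Jun 1, 1802 → Jul 1, 1802: 30 days (June has 30).
Jul 1, 1802 → Aug 1, 1802: 31 days (July has 31).
Aug 1, 1802 → Sep 1, 1802: 31 days (August has 31).
Sep 1, 1802 → Oct 1, 1802: 30 days (September has 30).
Oct 1, 1802 → Nov 1, 1802: 31 days (October has 31).
Nov 1, 1802 → Dec 1, 1802: 30 days (November has 30).
Dec 1, 1802 → Dec 2, 1802: 1 days.
Total: 335 days.
335 mod 7 = 6, so Friday + 6 = Thursday.

Thursday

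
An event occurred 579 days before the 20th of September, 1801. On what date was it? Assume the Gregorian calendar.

−365 (one year) → Sep 20, 1800 (214 left).
−20 → Aug 31, 1800 (end of Aug, 31 days; 194 left).
−31 → Jul 31, 1800 (end of Jul, 31 days; 163 left).
−31 → Jun 30, 1800 (end of Jun, 30 days; 132 left).
−30 → May 31, 1800 (end of May, 31 days; 102 left).
−31 → Apr 30, 1800 (end of Apr, 30 days; 71 left).
−30 → Mar 31, 1800 (end of Mar, 31 days; 41 left).
−31 → Feb 28, 1800 (end of Feb, 28 days; 10 left).
−10 → Feb 18, 1800.

February 18, 1800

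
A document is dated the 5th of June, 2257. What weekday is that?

Doomsday rule: the anchor day for the 2200s is Friday. For year 57: 57÷12 = 4 r 9, and 9÷4 = 2, so 4+9+2 = 15.
Friday + 15 ≡ Saturday — that's 2257's doomsday.
In June the doomsday date is Jun 6.
Jun 5 is 1 day before Jun 6; 1 mod 7 = 1, so Saturday − 1 = Friday.

Friday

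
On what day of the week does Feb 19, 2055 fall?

Friday

Doomsday rule: the anchor day for the 2000s is Tuesday. For year 55: 55÷12 = 4 r 7, and 7÷4 = 1, so 4+7+1 = 12.
Tuesday + 12 ≡ Sunday — that's 2055's doomsday.
In February the doomsday date is Feb 28 (2055 is not a leap year).
Feb 19 is 9 days before Feb 28; 9 mod 7 = 2, so Sunday − 2 = Friday.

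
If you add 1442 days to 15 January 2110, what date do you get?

December 27, 2113

+365 (one year) → Jan 15, 2111 (1077 left).
+365 (one year) → Jan 15, 2112 (712 left).
+366 (one year; includes Feb 29, 2112) → Jan 15, 2113 (346 left).
Jan has 31 days: +17 → Feb 1, 2113 (329 left).
Feb has 28 days: +28 → Mar 1, 2113 (301 left).
Mar has 31 days: +31 → Apr 1, 2113 (270 left).
Apr has 30 days: +30 → May 1, 2113 (240 left).
May has 31 days: +31 → Jun 1, 2113 (209 left).
Jun has 30 days: +30 → Jul 1, 2113 (179 left).
Jul has 31 days: +31 → Aug 1, 2113 (148 left).
Aug has 31 days: +31 → Sep 1, 2113 (117 left).
Sep has 30 days: +30 → Oct 1, 2113 (87 left).
Oct has 31 days: +31 → Nov 1, 2113 (56 left).
Nov has 30 days: +30 → Dec 1, 2113 (26 left).
+26 → Dec 27, 2113.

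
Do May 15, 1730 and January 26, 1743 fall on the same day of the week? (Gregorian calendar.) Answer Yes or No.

From May 15, 1730 to Jan 26, 1743 is 4639 days.
4639 mod 7 = 5, so they are different weekdays.
(May 15, 1730 is a Monday; Jan 26, 1743 is a Saturday.)

No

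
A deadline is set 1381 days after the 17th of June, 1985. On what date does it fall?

+365 (one year) → Jun 17, 1986 (1016 left).
+365 (one year) → Jun 17, 1987 (651 left).
+366 (one year; includes Feb 29, 1988) → Jun 17, 1988 (285 left).
Jun has 30 days: +14 → Jul 1, 1988 (271 left).
Jul has 31 days: +31 → Aug 1, 1988 (240 left).
Aug has 31 days: +31 → Sep 1, 1988 (209 left).
Sep has 30 days: +30 → Oct 1, 1988 (179 left).
Oct has 31 days: +31 → Nov 1, 1988 (148 left).
Nov has 30 days: +30 → Dec 1, 1988 (118 left).
Dec has 31 days: +31 → Jan 1, 1989 (87 left).
Jan has 31 days: +31 → Feb 1, 1989 (56 left).
Feb has 28 days: +28 → Mar 1, 1989 (28 left).
+28 → Mar 29, 1989.

March 29, 1989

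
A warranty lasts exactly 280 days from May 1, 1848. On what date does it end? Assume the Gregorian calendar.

February 5, 1849

May has 31 days: +31 → Jun 1, 1848 (249 left).
Jun has 30 days: +30 → Jul 1, 1848 (219 left).
Jul has 31 days: +31 → Aug 1, 1848 (188 left).
Aug has 31 days: +31 → Sep 1, 1848 (157 left).
Sep has 30 days: +30 → Oct 1, 1848 (127 left).
Oct has 31 days: +31 → Nov 1, 1848 (96 left).
Nov has 30 days: +30 → Dec 1, 1848 (66 left).
Dec has 31 days: +31 → Jan 1, 1849 (35 left).
Jan has 31 days: +31 → Feb 1, 1849 (4 left).
+4 → Feb 5, 1849.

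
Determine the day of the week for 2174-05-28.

Doomsday rule: the anchor day for the 2100s is Sunday. For year 74: 74÷12 = 6 r 2, and 2÷4 = 0, so 6+2+0 = 8.
Sunday + 8 ≡ Monday — that's 2174's doomsday.
In May the doomsday date is May 9.
May 28 is 19 days after May 9; 19 mod 7 = 5, so Monday + 5 = Saturday.

Saturday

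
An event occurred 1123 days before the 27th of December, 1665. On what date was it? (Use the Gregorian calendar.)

November 30, 1662

−365 (one year) → Dec 27, 1664 (758 left).
−366 (one year; includes Feb 29, 1664) → Dec 27, 1663 (392 left).
−27 → Nov 30, 1663 (end of Nov, 30 days; 365 left).
−30 → Oct 31, 1663 (end of Oct, 31 days; 335 left).
−31 → Sep 30, 1663 (end of Sep, 30 days; 304 left).
−30 → Aug 31, 1663 (end of Aug, 31 days; 274 left).
−31 → Jul 31, 1663 (end of Jul, 31 days; 243 left).
−31 → Jun 30, 1663 (end of Jun, 30 days; 212 left).
−30 → May 31, 1663 (end of May, 31 days; 182 left).
−31 → Apr 30, 1663 (end of Apr, 30 days; 151 left).
−30 → Mar 31, 1663 (end of Mar, 31 days; 121 left).
−31 → Feb 28, 1663 (end of Feb, 28 days; 90 left).
−28 → Jan 31, 1663 (end of Jan, 31 days; 62 left).
−31 → Dec 31, 1662 (end of Dec, 31 days; 31 left).
−31 → Nov 30, 1662 (end of Nov, 30 days; 0 left).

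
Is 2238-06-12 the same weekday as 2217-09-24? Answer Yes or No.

No

From Sep 24, 2217 to Jun 12, 2238 is 7566 days.
7566 mod 7 = 6, so they are different weekdays.
(Sep 24, 2217 is a Wednesday; Jun 12, 2238 is a Tuesday.)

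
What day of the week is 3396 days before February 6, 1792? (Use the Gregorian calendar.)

Feb 6, 1792 is a Monday.
3396 mod 7 = 1, so 3396 days before a Monday is Monday − 1 = Sunday.

Sunday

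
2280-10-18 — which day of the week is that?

Monday

Doomsday rule: the anchor day for the 2200s is Friday. For year 80: 80÷12 = 6 r 8, and 8÷4 = 2, so 6+8+2 = 16.
Friday + 16 ≡ Sunday — that's 2280's doomsday.
In October the doomsday date is Oct 10.
Oct 18 is 8 days after Oct 10; 8 mod 7 = 1, so Sunday + 1 = Monday.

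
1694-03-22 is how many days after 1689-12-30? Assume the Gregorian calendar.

1543

Dec 30, 1689 → Dec 30, 1690: 365 days.
Dec 30, 1690 → Dec 30, 1691: 365 days.
Dec 30, 1691 → Dec 30, 1692: 366 days (Feb 29, 1692 is in that span).
Dec 30, 1692 → Dec 30, 1693: 365 days.
Dec 30, 1693 → Jan 30, 1694: 31 days (December has 31).
Jan 30, 1694 → Feb 28, 1694: 29 days (January has 31).
Feb 28, 1694 → Mar 22, 1694: 22 days.
Total: 1543 days.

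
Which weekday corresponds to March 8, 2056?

Wednesday

Doomsday rule: the anchor day for the 2000s is Tuesday. For year 56: 56÷12 = 4 r 8, and 8÷4 = 2, so 4+8+2 = 14.
Tuesday + 14 ≡ Tuesday — that's 2056's doomsday.
In March the doomsday date is Mar 14.
Mar 8 is 6 days before Mar 14; 6 mod 7 = 6, so Tuesday − 6 = Wednesday.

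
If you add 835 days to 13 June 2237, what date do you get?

September 26, 2239

+365 (one year) → Jun 13, 2238 (470 left).
+365 (one year) → Jun 13, 2239 (105 left).
Jun has 30 days: +18 → Jul 1, 2239 (87 left).
Jul has 31 days: +31 → Aug 1, 2239 (56 left).
Aug has 31 days: +31 → Sep 1, 2239 (25 left).
+25 → Sep 26, 2239.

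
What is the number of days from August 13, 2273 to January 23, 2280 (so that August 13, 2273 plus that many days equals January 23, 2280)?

Aug 13, 2273 → Aug 13, 2274: 365 days.
Aug 13, 2274 → Aug 13, 2275: 365 days.
Aug 13, 2275 → Aug 13, 2276: 366 days (Feb 29, 2276 is in that span).
Aug 13, 2276 → Aug 13, 2277: 365 days.
Aug 13, 2277 → Aug 13, 2278: 365 days.
Aug 13, 2278 → Aug 13, 2279: 365 days.
Aug 13, 2279 → Sep 13, 2279: 31 days (August has 31).
Sep 13, 2279 → Oct 13, 2279: 30 days (September has 30).
Oct 13, 2279 → Nov 13, 2279: 31 days (October has 31).
Nov 13, 2279 → Dec 13, 2279: 30 days (November has 30).
Dec 13, 2279 → Jan 13, 2280: 31 days (December has 31).
Jan 13, 2280 → Jan 23, 2280: 10 days.
Total: 2354 days.

2354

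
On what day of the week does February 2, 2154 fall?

Doomsday rule: the anchor day for the 2100s is Sunday. For year 54: 54÷12 = 4 r 6, and 6÷4 = 1, so 4+6+1 = 11.
Sunday + 11 ≡ Thursday — that's 2154's doomsday.
In February the doomsday date is Feb 28 (2154 is not a leap year).
Feb 2 is 26 days before Feb 28; 26 mod 7 = 5, so Thursday − 5 = Saturday.

Saturday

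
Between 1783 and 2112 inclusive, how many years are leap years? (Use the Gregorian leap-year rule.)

80

Multiples of 4 in [1783,2112]: 83.
Of those, multiples of 100: 4 (not leap unless ÷400).
Multiples of 400: 1.
Leap years = 83 − 4 + 1 = 80.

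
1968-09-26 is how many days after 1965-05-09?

1236

May 9, 1965 → May 9, 1966: 365 days.
May 9, 1966 → May 9, 1967: 365 days.
May 9, 1967 → May 9, 1968: 366 days (Feb 29, 1968 is in that span).
May 9, 1968 → Jun 9, 1968: 31 days (May has 31).
Jun 9, 1968 → Jul 9, 1968: 30 days (June has 30).
Jul 9, 1968 → Aug 9, 1968: 31 days (July has 31).
Aug 9, 1968 → Sep 9, 1968: 31 days (August has 31).
Sep 9, 1968 → Sep 26, 1968: 17 days.
Total: 1236 days.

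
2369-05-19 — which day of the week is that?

Doomsday rule: the anchor day for the 2300s is Wednesday. For year 69: 69÷12 = 5 r 9, and 9÷4 = 2, so 5+9+2 = 16.
Wednesday + 16 ≡ Friday — that's 2369's doomsday.
In May the doomsday date is May 9.
May 19 is 10 days after May 9; 10 mod 7 = 3, so Friday + 3 = Monday.

Monday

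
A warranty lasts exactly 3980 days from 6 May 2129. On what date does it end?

March 29, 2140

+365 (one year) → May 6, 2130 (3615 left).
+365 (one year) → May 6, 2131 (3250 left).
+366 (one year; includes Feb 29, 2132) → May 6, 2132 (2884 left).
+365 (one year) → May 6, 2133 (2519 left).
+365 (one year) → May 6, 2134 (2154 left).
+365 (one year) → May 6, 2135 (1789 left).
+366 (one year; includes Feb 29, 2136) → May 6, 2136 (1423 left).
+365 (one year) → May 6, 2137 (1058 left).
+365 (one year) → May 6, 2138 (693 left).
+365 (one year) → May 6, 2139 (328 left).
May has 31 days: +26 → Jun 1, 2139 (302 left).
Jun has 30 days: +30 → Jul 1, 2139 (272 left).
Jul has 31 days: +31 → Aug 1, 2139 (241 left).
Aug has 31 days: +31 → Sep 1, 2139 (210 left).
Sep has 30 days: +30 → Oct 1, 2139 (180 left).
Oct has 31 days: +31 → Nov 1, 2139 (149 left).
Nov has 30 days: +30 → Dec 1, 2139 (119 left).
Dec has 31 days: +31 → Jan 1, 2140 (88 left).
Jan has 31 days: +31 → Feb 1, 2140 (57 left).
Feb has 29 days: +29 → Mar 1, 2140 (28 left).
+28 → Mar 29, 2140.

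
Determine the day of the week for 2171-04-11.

Doomsday rule: the anchor day for the 2100s is Sunday. For year 71: 71÷12 = 5 r 11, and 11÷4 = 2, so 5+11+2 = 18.
Sunday + 18 ≡ Thursday — that's 2171's doomsday.
In April the doomsday date is Apr 4.
Apr 11 is 7 days after Apr 4; 7 mod 7 = 0, so Thursday + 0 = Thursday.

Thursday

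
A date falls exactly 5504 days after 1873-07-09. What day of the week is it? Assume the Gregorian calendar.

Friday

Jul 9, 1873 is a Wednesday.
5504 mod 7 = 2, so 5504 days after a Wednesday is Wednesday + 2 = Friday.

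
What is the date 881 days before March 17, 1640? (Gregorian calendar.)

October 18, 1637

−366 (one year; includes Feb 29, 1640) → Mar 17, 1639 (515 left).
−365 (one year) → Mar 17, 1638 (150 left).
−17 → Feb 28, 1638 (end of Feb, 28 days; 133 left).
−28 → Jan 31, 1638 (end of Jan, 31 days; 105 left).
−31 → Dec 31, 1637 (end of Dec, 31 days; 74 left).
−31 → Nov 30, 1637 (end of Nov, 30 days; 43 left).
−30 → Oct 31, 1637 (end of Oct, 31 days; 13 left).
−13 → Oct 18, 1637.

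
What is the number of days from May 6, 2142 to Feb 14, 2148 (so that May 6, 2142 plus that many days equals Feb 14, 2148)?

May 6, 2142 → May 6, 2143: 365 days.
May 6, 2143 → May 6, 2144: 366 days (Feb 29, 2144 is in that span).
May 6, 2144 → May 6, 2145: 365 days.
May 6, 2145 → May 6, 2146: 365 days.
May 6, 2146 → May 6, 2147: 365 days.
May 6, 2147 → Jun 6, 2147: 31 days (May has 31).
Jun 6, 2147 → Jul 6, 2147: 30 days (June has 30).
Jul 6, 2147 → Aug 6, 2147: 31 days (July has 31).
Aug 6, 2147 → Sep 6, 2147: 31 days (August has 31).
Sep 6, 2147 → Oct 6, 2147: 30 days (September has 30).
Oct 6, 2147 → Nov 6, 2147: 31 days (October has 31).
Nov 6, 2147 → Dec 6, 2147: 30 days (November has 30).
Dec 6, 2147 → Jan 6, 2148: 31 days (December has 31).
Jan 6, 2148 → Feb 6, 2148: 31 days (January has 31).
Feb 6, 2148 → Feb 14, 2148: 8 days.
Total: 2110 days.

2110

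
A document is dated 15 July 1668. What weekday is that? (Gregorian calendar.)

Doomsday rule: the anchor day for the 1600s is Tuesday. For year 68: 68÷12 = 5 r 8, and 8÷4 = 2, so 5+8+2 = 15.
Tuesday + 15 ≡ Wednesday — that's 1668's doomsday.
In July the doomsday date is Jul 11.
Jul 15 is 4 days after Jul 11; 4 mod 7 = 4, so Wednesday + 4 = Sunday.

Sunday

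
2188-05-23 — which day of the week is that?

Friday

Doomsday rule: the anchor day for the 2100s is Sunday. For year 88: 88÷12 = 7 r 4, and 4÷4 = 1, so 7+4+1 = 12.
Sunday + 12 ≡ Friday — that's 2188's doomsday.
In May the doomsday date is May 9.
May 23 is 14 days after May 9; 14 mod 7 = 0, so Friday + 0 = Friday.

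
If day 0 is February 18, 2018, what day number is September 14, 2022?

1669

Feb 18, 2018 → Feb 18, 2019: 365 days.
Feb 18, 2019 → Feb 18, 2020: 365 days.
Feb 18, 2020 → Feb 18, 2021: 366 days (Feb 29, 2020 is in that span).
Feb 18, 2021 → Feb 18, 2022: 365 days.
Feb 18, 2022 → Mar 18, 2022: 28 days (February has 28).
Mar 18, 2022 → Apr 18, 2022: 31 days (March has 31).
Apr 18, 2022 → May 18, 2022: 30 days (April has 30).
May 18, 2022 → Jun 18, 2022: 31 days (May has 31).
Jun 18, 2022 → Jul 18, 2022: 30 days (June has 30).
Jul 18, 2022 → Aug 18, 2022: 31 days (July has 31).
Aug 18, 2022 → Sep 14, 2022: 27 days.
Total: 1669 days.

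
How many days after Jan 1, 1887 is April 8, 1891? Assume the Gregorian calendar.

1558

Jan 1, 1887 → Jan 1, 1888: 365 days.
Jan 1, 1888 → Jan 1, 1889: 366 days (Feb 29, 1888 is in that span).
Jan 1, 1889 → Jan 1, 1890: 365 days.
Jan 1, 1890 → Jan 1, 1891: 365 days.
Jan 1, 1891 → Feb 1, 1891: 31 days (January has 31).
Feb 1, 1891 → Mar 1, 1891: 28 days (February has 28).
Mar 1, 1891 → Apr 1, 1891: 31 days (March has 31).
Apr 1, 1891 → Apr 8, 1891: 7 days.
Total: 1558 days.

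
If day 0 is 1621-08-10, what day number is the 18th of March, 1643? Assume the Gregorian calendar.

7890

Aug 10, 1621 → Aug 10, 1622: 365 days.
Aug 10, 1622 → Aug 10, 1623: 365 days.
Aug 10, 1623 → Aug 10, 1624: 366 days (Feb 29, 1624 is in that span).
Aug 10, 1624 → Aug 10, 1625: 365 days.
Aug 10, 1625 → Aug 10, 1626: 365 days.
Aug 10, 1626 → Aug 10, 1627: 365 days.
Aug 10, 1627 → Aug 10, 1628: 366 days (Feb 29, 1628 is in that span).
Aug 10, 1628 → Aug 10, 1629: 365 days.
Aug 10, 1629 → Aug 10, 1630: 365 days.
Aug 10, 1630 → Aug 10, 1631: 365 days.
Aug 10, 1631 → Aug 10, 1632: 366 days (Feb 29, 1632 is in that span).
Aug 10, 1632 → Aug 10, 1633: 365 days.
Aug 10, 1633 → Aug 10, 1634: 365 days.
Aug 10, 1634 → Aug 10, 1635: 365 days.
Aug 10, 1635 → Aug 10, 1636: 366 days (Feb 29, 1636 is in that span).
Aug 10, 1636 → Aug 10, 1637: 365 days.
Aug 10, 1637 → Aug 10, 1638: 365 days.
Aug 10, 1638 → Aug 10, 1639: 365 days.
Aug 10, 1639 → Aug 10, 1640: 366 days (Feb 29, 1640 is in that span).
Aug 10, 1640 → Aug 10, 1641: 365 days.
Aug 10, 1641 → Aug 10, 1642: 365 days.
Aug 10, 1642 → Sep 10, 1642: 31 days (August has 31).
Sep 10, 1642 → Oct 10, 1642: 30 days (September has 30).
Oct 10, 1642 → Nov 10, 1642: 31 days (October has 31).
Nov 10, 1642 → Dec 10, 1642: 30 days (November has 30).
Dec 10, 1642 → Jan 10, 1643: 31 days (December has 31).
Jan 10, 1643 → Feb 10, 1643: 31 days (January has 31).
Feb 10, 1643 → Mar 10, 1643: 28 days (February has 28).
Mar 10, 1643 → Mar 18, 1643: 8 days.
Total: 7890 days.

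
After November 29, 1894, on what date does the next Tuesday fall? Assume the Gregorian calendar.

Nov 29, 1894 is a Thursday.
From Thursday to the next Tuesday is 5 days.
Nov 29, 1894 + 5 = Dec 4, 1894.

December 4, 1894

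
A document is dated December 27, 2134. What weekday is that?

Doomsday rule: the anchor day for the 2100s is Sunday. For year 34: 34÷12 = 2 r 10, and 10÷4 = 2, so 2+10+2 = 14.
Sunday + 14 ≡ Sunday — that's 2134's doomsday.
In December the doomsday date is Dec 12.
Dec 27 is 15 days after Dec 12; 15 mod 7 = 1, so Sunday + 1 = Monday.

Monday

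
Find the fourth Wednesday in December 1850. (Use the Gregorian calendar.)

December 1, 1850 is a Sunday.
The first Wednesday is therefore December 4 (3 days later).
The fourth Wednesday is 4 + 3×7 = December 25.

December 25, 1850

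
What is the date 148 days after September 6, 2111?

Sep has 30 days: +25 → Oct 1, 2111 (123 left).
Oct has 31 days: +31 → Nov 1, 2111 (92 left).
Nov has 30 days: +30 → Dec 1, 2111 (62 left).
Dec has 31 days: +31 → Jan 1, 2112 (31 left).
Jan has 31 days: +31 → Feb 1, 2112 (0 left).

February 1, 2112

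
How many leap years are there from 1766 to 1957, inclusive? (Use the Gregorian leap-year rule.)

46

Multiples of 4 in [1766,1957]: 48.
Of those, multiples of 100: 2 (not leap unless ÷400).
Multiples of 400: 0.
Leap years = 48 − 2 + 0 = 46.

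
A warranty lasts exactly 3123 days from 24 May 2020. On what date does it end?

+365 (one year) → May 24, 2021 (2758 left).
+365 (one year) → May 24, 2022 (2393 left).
+365 (one year) → May 24, 2023 (2028 left).
+366 (one year; includes Feb 29, 2024) → May 24, 2024 (1662 left).
+365 (one year) → May 24, 2025 (1297 left).
+365 (one year) → May 24, 2026 (932 left).
+365 (one year) → May 24, 2027 (567 left).
+366 (one year; includes Feb 29, 2028) → May 24, 2028 (201 left).
May has 31 days: +8 → Jun 1, 2028 (193 left).
Jun has 30 days: +30 → Jul 1, 2028 (163 left).
Jul has 31 days: +31 → Aug 1, 2028 (132 left).
Aug has 31 days: +31 → Sep 1, 2028 (101 left).
Sep has 30 days: +30 → Oct 1, 2028 (71 left).
Oct has 31 days: +31 → Nov 1, 2028 (40 left).
Nov has 30 days: +30 → Dec 1, 2028 (10 left).
+10 → Dec 11, 2028.

December 11, 2028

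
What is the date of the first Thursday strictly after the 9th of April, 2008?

Apr 9, 2008 is a Wednesday.
From Wednesday to the next Thursday is 1 day.
Apr 9, 2008 + 1 = Apr 10, 2008.

April 10, 2008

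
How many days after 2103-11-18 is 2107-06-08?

1298

Nov 18, 2103 → Nov 18, 2104: 366 days (Feb 29, 2104 is in that span).
Nov 18, 2104 → Nov 18, 2105: 365 days.
Nov 18, 2105 → Nov 18, 2106: 365 days.
Nov 18, 2106 → Dec 18, 2106: 30 days (November has 30).
Dec 18, 2106 → Jan 18, 2107: 31 days (December has 31).
Jan 18, 2107 → Feb 18, 2107: 31 days (January has 31).
Feb 18, 2107 → Mar 18, 2107: 28 days (February has 28).
Mar 18, 2107 → Apr 18, 2107: 31 days (March has 31).
Apr 18, 2107 → May 18, 2107: 30 days (April has 30).
May 18, 2107 → Jun 8, 2107: 21 days.
Total: 1298 days.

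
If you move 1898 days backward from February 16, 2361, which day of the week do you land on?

Feb 16, 2361 is a Thursday.
1898 mod 7 = 1, so 1898 days before a Thursday is Thursday − 1 = Wednesday.

Wednesday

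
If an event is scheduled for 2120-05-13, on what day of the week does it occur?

Monday

Doomsday rule: the anchor day for the 2100s is Sunday. For year 20: 20÷12 = 1 r 8, and 8÷4 = 2, so 1+8+2 = 11.
Sunday + 11 ≡ Thursday — that's 2120's doomsday.
In May the doomsday date is May 9.
May 13 is 4 days after May 9; 4 mod 7 = 4, so Thursday + 4 = Monday.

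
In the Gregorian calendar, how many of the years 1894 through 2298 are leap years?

98

Multiples of 4 in [1894,2298]: 101.
Of those, multiples of 100: 4 (not leap unless ÷400).
Multiples of 400: 1.
Leap years = 101 − 4 + 1 = 98.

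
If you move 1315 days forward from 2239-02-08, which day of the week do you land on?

Thursday

Feb 8, 2239 is a Friday.
1315 mod 7 = 6, so 1315 days after a Friday is Friday + 6 = Thursday.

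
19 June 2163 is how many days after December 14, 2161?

Dec 14, 2161 → Dec 14, 2162: 365 days.
Dec 14, 2162 → Jan 14, 2163: 31 days (December has 31).
Jan 14, 2163 → Feb 14, 2163: 31 days (January has 31).
Feb 14, 2163 → Mar 14, 2163: 28 days (February has 28).
Mar 14, 2163 → Apr 14, 2163: 31 days (March has 31).
Apr 14, 2163 → May 14, 2163: 30 days (April has 30).
May 14, 2163 → Jun 14, 2163: 31 days (May has 31).
Jun 14, 2163 → Jun 19, 2163: 5 days.
Total: 552 days.

552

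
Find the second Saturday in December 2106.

December 11, 2106

December 1, 2106 is a Wednesday.
The first Saturday is therefore December 4 (3 days later).
The second Saturday is 4 + 1×7 = December 11.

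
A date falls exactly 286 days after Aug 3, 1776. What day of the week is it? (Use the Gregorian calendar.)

Friday

Aug 3, 1776 is a Saturday.
286 mod 7 = 6, so 286 days after a Saturday is Saturday + 6 = Friday.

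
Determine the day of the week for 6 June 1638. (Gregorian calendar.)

Sunday

Doomsday rule: the anchor day for the 1600s is Tuesday. For year 38: 38÷12 = 3 r 2, and 2÷4 = 0, so 3+2+0 = 5.
Tuesday + 5 ≡ Sunday — that's 1638's doomsday.
In June the doomsday date is Jun 6.
Jun 6 is the doomsday itself: Sunday.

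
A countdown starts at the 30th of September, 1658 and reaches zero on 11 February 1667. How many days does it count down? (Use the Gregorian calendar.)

3056

Sep 30, 1658 → Sep 30, 1659: 365 days.
Sep 30, 1659 → Sep 30, 1660: 366 days (Feb 29, 1660 is in that span).
Sep 30, 1660 → Sep 30, 1661: 365 days.
Sep 30, 1661 → Sep 30, 1662: 365 days.
Sep 30, 1662 → Sep 30, 1663: 365 days.
Sep 30, 1663 → Sep 30, 1664: 366 days (Feb 29, 1664 is in that span).
Sep 30, 1664 → Sep 30, 1665: 365 days.
Sep 30, 1665 → Sep 30, 1666: 365 days.
Sep 30, 1666 → Oct 30, 1666: 30 days (September has 30).
Oct 30, 1666 → Nov 30, 1666: 31 days (October has 31).
Nov 30, 1666 → Dec 30, 1666: 30 days (November has 30).
Dec 30, 1666 → Jan 30, 1667: 31 days (December has 31).
Jan 30, 1667 → Feb 11, 1667: 12 days.
Total: 3056 days.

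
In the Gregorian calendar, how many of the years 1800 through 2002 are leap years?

Multiples of 4 in [1800,2002]: 51.
Of those, multiples of 100: 3 (not leap unless ÷400).
Multiples of 400: 1.
Leap years = 51 − 3 + 1 = 49.

49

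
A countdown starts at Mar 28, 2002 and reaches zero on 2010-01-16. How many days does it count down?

Mar 28, 2002 → Mar 28, 2003: 365 days.
Mar 28, 2003 → Mar 28, 2004: 366 days (Feb 29, 2004 is in that span).
Mar 28, 2004 → Mar 28, 2005: 365 days.
Mar 28, 2005 → Mar 28, 2006: 365 days.
Mar 28, 2006 → Mar 28, 2007: 365 days.
Mar 28, 2007 → Mar 28, 2008: 366 days (Feb 29, 2008 is in that span).
Mar 28, 2008 → Mar 28, 2009: 365 days.
Mar 28, 2009 → Apr 28, 2009: 31 days (March has 31).
Apr 28, 2009 → May 28, 2009: 30 days (April has 30).
May 28, 2009 → Jun 28, 2009: 31 days (May has 31).
Jun 28, 2009 → Jul 28, 2009: 30 days (June has 30).
Jul 28, 2009 → Aug 28, 2009: 31 days (July has 31).
Aug 28, 2009 → Sep 28, 2009: 31 days (August has 31).
Sep 28, 2009 → Oct 28, 2009: 30 days (September has 30).
Oct 28, 2009 → Nov 28, 2009: 31 days (October has 31).
Nov 28, 2009 → Dec 28, 2009: 30 days (November has 30).
Dec 28, 2009 → Jan 16, 2010: 19 days.
Total: 2851 days.

2851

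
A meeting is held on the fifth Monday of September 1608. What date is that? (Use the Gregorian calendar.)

September 1, 1608 is a Monday.
The first Monday is therefore September 1 (same day).
The fifth Monday is 1 + 4×7 = September 29.

September 29, 1608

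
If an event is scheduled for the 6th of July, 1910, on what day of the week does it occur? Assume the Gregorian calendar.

Doomsday rule: the anchor day for the 1900s is Wednesday. For year 10: 10÷12 = 0 r 10, and 10÷4 = 2, so 0+10+2 = 12.
Wednesday + 12 ≡ Monday — that's 1910's doomsday.
In July the doomsday date is Jul 11.
Jul 6 is 5 days before Jul 11; 5 mod 7 = 5, so Monday − 5 = Wednesday.

Wednesday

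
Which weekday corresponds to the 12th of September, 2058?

Doomsday rule: the anchor day for the 2000s is Tuesday. For year 58: 58÷12 = 4 r 10, and 10÷4 = 2, so 4+10+2 = 16.
Tuesday + 16 ≡ Thursday — that's 2058's doomsday.
In September the doomsday date is Sep 5.
Sep 12 is 7 days after Sep 5; 7 mod 7 = 0, so Thursday + 0 = Thursday.

Thursday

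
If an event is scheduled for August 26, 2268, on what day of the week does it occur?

Doomsday rule: the anchor day for the 2200s is Friday. For year 68: 68÷12 = 5 r 8, and 8÷4 = 2, so 5+8+2 = 15.
Friday + 15 ≡ Saturday — that's 2268's doomsday.
In August the doomsday date is Aug 8.
Aug 26 is 18 days after Aug 8; 18 mod 7 = 4, so Saturday + 4 = Wednesday.

Wednesday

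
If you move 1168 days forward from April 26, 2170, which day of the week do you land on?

First find the weekday of Apr 26, 2170. Doomsday rule: the anchor day for the 2100s is Sunday. For year 70: 70÷12 = 5 r 10, and 10÷4 = 2, so 5+10+2 = 17.
Sunday + 17 ≡ Wednesday — that's 2170's doomsday.
In April the doomsday date is Apr 4.
Apr 26 is 22 days after Apr 4; 22 mod 7 = 1, so Wednesday + 1 = Thursday.
1168 mod 7 = 6, so 1168 days after a Thursday is Thursday + 6 = Wednesday.

Wednesday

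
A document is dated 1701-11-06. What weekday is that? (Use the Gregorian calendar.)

Sunday

Doomsday rule: the anchor day for the 1700s is Sunday. For year 01: 1÷12 = 0 r 1, and 1÷4 = 0, so 0+1+0 = 1.
Sunday + 1 ≡ Monday — that's 1701's doomsday.
In November the doomsday date is Nov 7.
Nov 6 is 1 day before Nov 7; 1 mod 7 = 1, so Monday − 1 = Sunday.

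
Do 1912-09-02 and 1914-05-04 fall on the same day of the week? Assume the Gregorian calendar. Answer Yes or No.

Yes

From Sep 2, 1912 to May 4, 1914 is 609 days.
609 mod 7 = 0, so they are the same weekday.
(Sep 2, 1912 is a Monday; May 4, 1914 is a Monday.)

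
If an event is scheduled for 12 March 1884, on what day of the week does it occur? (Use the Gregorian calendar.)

Doomsday rule: the anchor day for the 1800s is Friday. For year 84: 84÷12 = 7 r 0, and 0÷4 = 0, so 7+0+0 = 7.
Friday + 7 ≡ Friday — that's 1884's doomsday.
In March the doomsday date is Mar 14.
Mar 12 is 2 days before Mar 14; 2 mod 7 = 2, so Friday − 2 = Wednesday.

Wednesday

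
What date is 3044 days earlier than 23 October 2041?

−365 (one year) → Oct 23, 2040 (2679 left).
−366 (one year; includes Feb 29, 2040) → Oct 23, 2039 (2313 left).
−365 (one year) → Oct 23, 2038 (1948 left).
−365 (one year) → Oct 23, 2037 (1583 left).
−365 (one year) → Oct 23, 2036 (1218 left).
−366 (one year; includes Feb 29, 2036) → Oct 23, 2035 (852 left).
−365 (one year) → Oct 23, 2034 (487 left).
−365 (one year) → Oct 23, 2033 (122 left).
−23 → Sep 30, 2033 (end of Sep, 30 days; 99 left).
−30 → Aug 31, 2033 (end of Aug, 31 days; 69 left).
−31 → Jul 31, 2033 (end of Jul, 31 days; 38 left).
−31 → Jun 30, 2033 (end of Jun, 30 days; 7 left).
−7 → Jun 23, 2033.

June 23, 2033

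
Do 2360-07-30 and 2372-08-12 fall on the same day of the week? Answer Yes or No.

From Jul 30, 2360 to Aug 12, 2372 is 4396 days.
4396 mod 7 = 0, so they are the same weekday.
(Jul 30, 2360 is a Saturday; Aug 12, 2372 is a Saturday.)

Yes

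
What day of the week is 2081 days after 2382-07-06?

First find the weekday of Jul 6, 2382. Doomsday rule: the anchor day for the 2300s is Wednesday. For year 82: 82÷12 = 6 r 10, and 10÷4 = 2, so 6+10+2 = 18.
Wednesday + 18 ≡ Sunday — that's 2382's doomsday.
In July the doomsday date is Jul 11.
Jul 6 is 5 days before Jul 11; 5 mod 7 = 5, so Sunday − 5 = Tuesday.
2081 mod 7 = 2, so 2081 days after a Tuesday is Tuesday + 2 = Thursday.

Thursday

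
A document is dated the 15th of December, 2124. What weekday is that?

Friday

January 1, 2124 is a Saturday.
Jan 1, 2124 → Feb 1, 2124: 31 days (January has 31).
Feb 1, 2124 → Mar 1, 2124: 29 days (February has 29).
Mar 1, 2124 → Apr 1, 2124: 31 days (March has 31).
Apr 1, 2124 → May 1, 2124: 30 days (April has 30).
May 1, 2124 → Jun 1, 2124: 31 days (May has 31).
Jun 1, 2124 → Jul 1, 2124: 30 days (June has 30).
Jul 1, 2124 → Aug 1, 2124: 31 days (July has 31).
Aug 1, 2124 → Sep 1, 2124: 31 days (August has 31).
Sep 1, 2124 → Oct 1, 2124: 30 days (September has 30).
Oct 1, 2124 → Nov 1, 2124: 31 days (October has 31).
Nov 1, 2124 → Dec 1, 2124: 30 days (November has 30).
Dec 1, 2124 → Dec 15, 2124: 14 days.
Total: 349 days.
349 mod 7 = 6, so Saturday + 6 = Friday.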